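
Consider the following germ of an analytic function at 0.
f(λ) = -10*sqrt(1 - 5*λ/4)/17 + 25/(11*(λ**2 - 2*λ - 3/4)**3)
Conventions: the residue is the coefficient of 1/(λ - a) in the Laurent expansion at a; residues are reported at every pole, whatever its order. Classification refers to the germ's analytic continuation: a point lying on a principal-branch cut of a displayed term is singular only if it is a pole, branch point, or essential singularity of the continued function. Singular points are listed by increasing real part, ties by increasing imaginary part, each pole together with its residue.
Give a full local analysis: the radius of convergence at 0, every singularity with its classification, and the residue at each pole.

Radius of convergence at 0: -1 + (1/2)*sqrt(7).
At 1 - (1/2)*sqrt(7): a pole of order 3; residue -(150/3773)*sqrt(7).
At 4/5: an algebraic (square-root) branch point.
At 1 + (1/2)*sqrt(7): a pole of order 3; residue (150/3773)*sqrt(7).

Denominator factor (λ**2 - 2*λ - 3/4)^3: discriminant 7, real irrational roots 1 + (1/2)*sqrt(7) and 1 - (1/2)*sqrt(7); poles of order 3, moduli 1 + (1/2)*sqrt(7) and -1 + (1/2)*sqrt(7).
Branch term (-10/17)*sqrt(1 - λ/(4/5)): its argument vanishes at λ = 4/5, a square-root branch point, modulus 4/5.
The radius of convergence is the smallest modulus among the singular points: -1 + (1/2)*sqrt(7).
The branch term is analytic at 1 - (1/2)*sqrt(7) and contributes nothing to the residue; only the rational part matters.
The factor λ**2 - 2*λ - 3/4 splits as (λ - a)(λ - a') with a = 1 - (1/2)*sqrt(7), a' = 1 + (1/2)*sqrt(7). At the order-3 pole a set g(λ) = (λ - a)^3*(rational part) = [25/11] / (λ - a')^3.
Order-3 pole: residue = g''(a)/2; g''(1 - (1/2)*sqrt(7)) = -(300/3773)*sqrt(7), so the residue is -(150/3773)*sqrt(7).
The branch term is analytic at 1 + (1/2)*sqrt(7) and contributes nothing to the residue; only the rational part matters.
The factor λ**2 - 2*λ - 3/4 splits as (λ - a)(λ - a') with a = 1 + (1/2)*sqrt(7), a' = 1 - (1/2)*sqrt(7). At the order-3 pole a set g(λ) = (λ - a)^3*(rational part) = [25/11] / (λ - a')^3.
Order-3 pole: residue = g''(a)/2; g''(1 + (1/2)*sqrt(7)) = (300/3773)*sqrt(7), so the residue is (150/3773)*sqrt(7).
List the singular points by increasing real part (a conjugate pair: the negative imaginary part first).


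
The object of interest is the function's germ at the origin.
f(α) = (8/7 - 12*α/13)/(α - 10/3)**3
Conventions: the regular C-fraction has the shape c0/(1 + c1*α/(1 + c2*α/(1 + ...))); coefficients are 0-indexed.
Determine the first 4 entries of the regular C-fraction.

The regular C-fraction coefficients are [-27/875, -6/65, 1101/520, -40911/14680].

Taylor coefficients (expand at 0): a_0 = -27/875, a_1 = -162/56875, a_2 = 6561/1137500, a_3 = 1458/284375.
c0 = a_0 = -27/875. Peel one level at a time: if S = 1 + c*α/S' with S'(0) = 1, then c is the α-coefficient of S and S' = c*α/(S - 1).
S_1 = c0/f = 1 + (-6/65)*α + (3303/16900)*α^2 + ...; c1 = -6/65.
S_2 = c1*α/(S_1 - 1) = 1 + (1101/520)*α + (9441/1600)*α^2 + ...; c2 = 1101/520.
S_3 = c2*α/(S_2 - 1) = 1 + (-40911/14680)*α + ...; c3 = -40911/14680.


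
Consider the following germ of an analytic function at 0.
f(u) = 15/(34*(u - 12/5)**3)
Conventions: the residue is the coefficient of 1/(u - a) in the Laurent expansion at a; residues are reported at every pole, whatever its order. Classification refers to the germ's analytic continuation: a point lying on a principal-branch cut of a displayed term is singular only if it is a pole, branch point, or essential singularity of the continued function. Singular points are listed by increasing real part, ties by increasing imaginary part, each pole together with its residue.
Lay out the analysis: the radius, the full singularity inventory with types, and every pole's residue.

Denominator factor (u - 12/5)^3: pole of order 3 at 12/5, modulus 12/5.
The radius of convergence is the smallest modulus among the singular points: 12/5.
At the order-3 pole 12/5 set g(u) = (u - (12/5))^3*f(u) = 15/34.
Order-3 pole: residue = g''(a)/2; g''(12/5) = 0, so the residue is 0.

Radius of convergence at 0: 12/5.
At 12/5: a pole of order 3; residue 0.


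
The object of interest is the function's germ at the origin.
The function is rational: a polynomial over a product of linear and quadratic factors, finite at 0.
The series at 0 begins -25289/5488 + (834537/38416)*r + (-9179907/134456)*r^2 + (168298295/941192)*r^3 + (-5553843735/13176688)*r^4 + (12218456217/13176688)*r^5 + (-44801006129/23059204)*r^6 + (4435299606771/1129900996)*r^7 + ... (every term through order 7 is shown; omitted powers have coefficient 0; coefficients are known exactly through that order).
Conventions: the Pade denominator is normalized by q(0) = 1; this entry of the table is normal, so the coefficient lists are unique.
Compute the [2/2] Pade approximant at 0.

Taylor coefficients needed (read off): a_0 = -25289/5488, a_1 = 834537/38416, a_2 = -9179907/134456, a_3 = 168298295/941192, a_4 = -5553843735/13176688.
Write the denominator as Q(r) = 1 + q1*r + q2*r^2. Requiring Q*f - P = O(r^5) with deg P <= 2 kills the coefficients of r^3..r^4 in Q*f:
  r^3: a_3 + q1*a_2 + q2*a_1 = 0, i.e. 168298295/941192 + (-9179907/134456)*q1 + (834537/38416)*q2 = 0.
  r^4: a_4 + q1*a_3 + q2*a_2 = 0, i.e. -5553843735/13176688 + (168298295/941192)*q1 + (-9179907/134456)*q2 = 0.
Solving this linear system: q1 = 55/14, q2 = 605/147.
The numerator is Q*f truncated at degree 2: P0 = a_0 = -25289/5488; P1 = a_1 + q1*a_0 = 278179/76832; P2 = a_2 + q1*a_1 + q2*a_0 = -3059969/1613472.

The Pade approximant has numerator coefficients [-25289/5488, 278179/76832, -3059969/1613472]; denominator coefficients [1, 55/14, 605/147].


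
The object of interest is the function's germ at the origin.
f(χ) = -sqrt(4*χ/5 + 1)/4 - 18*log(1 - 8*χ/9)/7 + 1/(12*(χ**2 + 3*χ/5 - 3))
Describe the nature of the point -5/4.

The term (-1/4)*sqrt(1 - χ/(-5/4)) has argument 1 - -5/4/(-5/4) = 0 at -5/4: a square-root (algebraic, two-sheeted) branch point; the remaining terms are analytic or single-valued there.

The point is an algebraic (square-root) branch point.


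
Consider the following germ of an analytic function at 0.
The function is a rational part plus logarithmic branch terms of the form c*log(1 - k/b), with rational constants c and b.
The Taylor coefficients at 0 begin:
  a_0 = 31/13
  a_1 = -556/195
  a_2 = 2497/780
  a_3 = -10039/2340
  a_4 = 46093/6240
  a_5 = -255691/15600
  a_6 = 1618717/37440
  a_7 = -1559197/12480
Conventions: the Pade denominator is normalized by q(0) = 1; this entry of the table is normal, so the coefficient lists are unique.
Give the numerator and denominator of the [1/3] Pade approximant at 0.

The Pade approximant has numerator coefficients [31/13, 11623496353/2055953640]; denominator coefficients [1, 37603441/10543352, 46212341/15815028, 21297367/42173408].

Taylor coefficients needed (read off): a_0 = 31/13, a_1 = -556/195, a_2 = 2497/780, a_3 = -10039/2340, a_4 = 46093/6240.
Write the denominator as Q(k) = 1 + q1*k + q2*k^2 + q3*k^3. Requiring Q*f - P = O(k^5) with deg P <= 1 kills the coefficients of k^2..k^4 in Q*f:
  k^2: a_2 + q1*a_1 + q2*a_0 = 0, i.e. 2497/780 + (-556/195)*q1 + (31/13)*q2 = 0.
  k^3: a_3 + q1*a_2 + q2*a_1 + q3*a_0 = 0, i.e. -10039/2340 + (2497/780)*q1 + (-556/195)*q2 + (31/13)*q3 = 0.
  k^4: a_4 + q1*a_3 + q2*a_2 + q3*a_1 = 0, i.e. 46093/6240 + (-10039/2340)*q1 + (2497/780)*q2 + (-556/195)*q3 = 0.
Solving this linear system: q1 = 37603441/10543352, q2 = 46212341/15815028, q3 = 21297367/42173408.
The numerator is Q*f truncated at degree 1: P0 = a_0 = 31/13; P1 = a_1 + q1*a_0 = 11623496353/2055953640.


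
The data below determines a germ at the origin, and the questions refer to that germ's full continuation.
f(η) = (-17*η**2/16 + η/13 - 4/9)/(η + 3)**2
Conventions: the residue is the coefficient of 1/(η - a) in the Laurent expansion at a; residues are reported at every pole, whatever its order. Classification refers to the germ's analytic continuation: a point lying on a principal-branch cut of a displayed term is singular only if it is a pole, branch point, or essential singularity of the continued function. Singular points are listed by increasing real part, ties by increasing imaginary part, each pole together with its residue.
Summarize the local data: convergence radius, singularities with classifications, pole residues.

Radius of convergence at 0: 3.
At -3: a pole of order 2; residue 671/104.

Denominator factor (η + 3)^2: pole of order 2 at -3, modulus 3.
The radius of convergence is the smallest modulus among the singular points: 3.
At the order-2 pole -3 set g(η) = (η - (-3))^2*f(η) = -17*η**2/16 + η/13 - 4/9.
Order-2 pole: residue = g'(a); g'(-3) = 671/104, so the residue is 671/104.


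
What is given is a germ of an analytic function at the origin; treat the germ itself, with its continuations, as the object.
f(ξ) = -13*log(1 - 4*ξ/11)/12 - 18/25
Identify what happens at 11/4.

The point is a logarithmic branch point.

The term (-13/12)*log(1 - ξ/(11/4)) has argument 1 - 11/4/(11/4) = 0 at 11/4: a logarithmic (infinitely-sheeted) branch point; the remaining terms are analytic or single-valued there.


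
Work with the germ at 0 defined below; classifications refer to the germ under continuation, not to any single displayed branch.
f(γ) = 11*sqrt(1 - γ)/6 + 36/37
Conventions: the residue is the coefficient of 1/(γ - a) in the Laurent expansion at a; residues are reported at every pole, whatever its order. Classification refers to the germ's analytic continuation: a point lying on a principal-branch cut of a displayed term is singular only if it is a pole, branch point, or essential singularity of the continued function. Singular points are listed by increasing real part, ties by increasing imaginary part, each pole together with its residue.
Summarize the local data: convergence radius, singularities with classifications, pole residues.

Branch term (11/6)*sqrt(1 - γ/(1)): its argument vanishes at γ = 1, a square-root branch point, modulus 1.
The radius of convergence is the smallest modulus among the singular points: 1.

Radius of convergence at 0: 1.
At 1: an algebraic (square-root) branch point.


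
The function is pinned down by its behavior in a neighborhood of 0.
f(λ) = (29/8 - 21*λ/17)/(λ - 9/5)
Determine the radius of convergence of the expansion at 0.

Denominator factor (λ - 9/5): pole of order 1 at 9/5, modulus 9/5.
The radius of convergence is the smallest modulus among the singular points: 9/5.

The radius of convergence is 9/5.


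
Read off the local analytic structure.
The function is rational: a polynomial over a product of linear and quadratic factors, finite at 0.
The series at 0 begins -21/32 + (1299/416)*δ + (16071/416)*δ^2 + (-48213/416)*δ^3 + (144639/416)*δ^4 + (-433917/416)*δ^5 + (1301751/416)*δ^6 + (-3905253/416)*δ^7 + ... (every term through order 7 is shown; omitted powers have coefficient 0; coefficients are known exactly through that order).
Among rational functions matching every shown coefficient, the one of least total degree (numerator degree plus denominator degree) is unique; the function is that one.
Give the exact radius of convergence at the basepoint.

No rational of total degree below 3 reproduces all 8 coefficients; solving the [2/1] Pade equations on them gives f(δ) = (16*δ**2 + 5*δ/13 - 7/32)/(δ + 1/3), whose expansion matches every shown term.
Denominator factor (δ + 1/3): pole of order 1 at -1/3, modulus 1/3.
The radius of convergence is the smallest modulus among the singular points: 1/3.

The radius of convergence is 1/3.


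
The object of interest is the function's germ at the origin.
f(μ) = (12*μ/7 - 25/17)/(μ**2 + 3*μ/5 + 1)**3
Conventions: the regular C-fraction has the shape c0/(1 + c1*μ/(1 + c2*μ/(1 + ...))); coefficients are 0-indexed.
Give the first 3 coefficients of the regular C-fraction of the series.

The regular C-fraction coefficients are [-25/17, 519/175, -76942/30275].

Taylor coefficients (expand at 0): a_0 = -25/17, a_1 = 519/119, a_2 = -1101/595.
c0 = a_0 = -25/17. Peel one level at a time: if S = 1 + c*μ/S' with S'(0) = 1, then c is the μ-coefficient of S and S' = c*μ/(S - 1).
S_1 = c0/f = 1 + (519/175)*μ + (230826/30625)*μ^2 + ...; c1 = 519/175.
S_2 = c1*μ/(S_1 - 1) = 1 + (-76942/30275)*μ + ...; c2 = -76942/30275.


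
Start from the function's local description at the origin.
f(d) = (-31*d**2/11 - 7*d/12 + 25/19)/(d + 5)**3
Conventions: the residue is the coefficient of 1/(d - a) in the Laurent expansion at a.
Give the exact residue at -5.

The residue is -31/11.

At the order-3 pole -5 set g(d) = (d - (-5))^3*f(d) = -31*d**2/11 - 7*d/12 + 25/19.
Order-3 pole: residue = g''(a)/2; g''(-5) = -62/11, so the residue is -31/11.


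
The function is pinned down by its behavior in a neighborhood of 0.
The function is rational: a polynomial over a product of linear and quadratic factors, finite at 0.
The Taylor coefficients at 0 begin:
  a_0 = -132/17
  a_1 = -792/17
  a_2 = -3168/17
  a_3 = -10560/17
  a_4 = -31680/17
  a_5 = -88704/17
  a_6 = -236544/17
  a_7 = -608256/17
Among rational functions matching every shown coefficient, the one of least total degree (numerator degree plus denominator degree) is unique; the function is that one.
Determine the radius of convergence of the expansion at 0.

The radius of convergence is 1/2.

No rational of total degree below 3 reproduces all 8 coefficients; solving the [0/3] Pade equations on them gives f(x) = 33/(34*(x - 1/2)**3), whose expansion matches every shown term.
Denominator factor (x - 1/2)^3: pole of order 3 at 1/2, modulus 1/2.
The radius of convergence is the smallest modulus among the singular points: 1/2.


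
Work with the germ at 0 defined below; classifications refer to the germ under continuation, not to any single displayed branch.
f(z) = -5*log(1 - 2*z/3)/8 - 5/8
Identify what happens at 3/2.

The term (-5/8)*log(1 - z/(3/2)) has argument 1 - 3/2/(3/2) = 0 at 3/2: a logarithmic (infinitely-sheeted) branch point; the remaining terms are analytic or single-valued there.

The point is a logarithmic branch point.


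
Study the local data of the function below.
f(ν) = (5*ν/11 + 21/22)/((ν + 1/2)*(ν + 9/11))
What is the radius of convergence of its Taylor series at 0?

The radius of convergence is 1/2.

Denominator factor (ν + 9/11): pole of order 1 at -9/11, modulus 9/11.
Denominator factor (ν + 1/2): pole of order 1 at -1/2, modulus 1/2.
The radius of convergence is the smallest modulus among the singular points: 1/2.


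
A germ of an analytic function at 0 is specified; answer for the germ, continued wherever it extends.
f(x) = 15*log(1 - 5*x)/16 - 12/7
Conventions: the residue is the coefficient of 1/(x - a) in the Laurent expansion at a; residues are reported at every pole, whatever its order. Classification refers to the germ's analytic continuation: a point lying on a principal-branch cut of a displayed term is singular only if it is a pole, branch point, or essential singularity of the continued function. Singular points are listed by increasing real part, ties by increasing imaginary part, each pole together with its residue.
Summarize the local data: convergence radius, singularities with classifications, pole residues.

Branch term (15/16)*log(1 - x/(1/5)): its argument vanishes at x = 1/5, a logarithmic branch point, modulus 1/5.
The radius of convergence is the smallest modulus among the singular points: 1/5.

Radius of convergence at 0: 1/5.
At 1/5: a logarithmic branch point.


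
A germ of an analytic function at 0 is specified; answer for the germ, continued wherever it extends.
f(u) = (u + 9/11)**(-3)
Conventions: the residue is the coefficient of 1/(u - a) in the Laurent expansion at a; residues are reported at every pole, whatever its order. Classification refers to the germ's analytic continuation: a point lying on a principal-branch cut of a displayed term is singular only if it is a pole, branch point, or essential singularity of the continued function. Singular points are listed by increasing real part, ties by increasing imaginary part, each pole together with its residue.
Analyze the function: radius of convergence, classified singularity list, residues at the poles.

Radius of convergence at 0: 9/11.
At -9/11: a pole of order 3; residue 0.

Denominator factor (u + 9/11)^3: pole of order 3 at -9/11, modulus 9/11.
The radius of convergence is the smallest modulus among the singular points: 9/11.
At the order-3 pole -9/11 set g(u) = (u - (-9/11))^3*f(u) = 1.
Order-3 pole: residue = g''(a)/2; g''(-9/11) = 0, so the residue is 0.


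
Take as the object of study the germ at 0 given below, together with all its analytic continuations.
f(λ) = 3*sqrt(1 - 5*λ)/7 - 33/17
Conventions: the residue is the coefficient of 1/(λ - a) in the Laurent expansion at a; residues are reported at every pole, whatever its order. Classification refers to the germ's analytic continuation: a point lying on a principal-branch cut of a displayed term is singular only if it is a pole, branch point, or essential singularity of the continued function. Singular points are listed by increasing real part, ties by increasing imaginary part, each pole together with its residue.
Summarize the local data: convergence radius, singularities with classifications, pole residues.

Branch term (3/7)*sqrt(1 - λ/(1/5)): its argument vanishes at λ = 1/5, a square-root branch point, modulus 1/5.
The radius of convergence is the smallest modulus among the singular points: 1/5.

Radius of convergence at 0: 1/5.
At 1/5: an algebraic (square-root) branch point.


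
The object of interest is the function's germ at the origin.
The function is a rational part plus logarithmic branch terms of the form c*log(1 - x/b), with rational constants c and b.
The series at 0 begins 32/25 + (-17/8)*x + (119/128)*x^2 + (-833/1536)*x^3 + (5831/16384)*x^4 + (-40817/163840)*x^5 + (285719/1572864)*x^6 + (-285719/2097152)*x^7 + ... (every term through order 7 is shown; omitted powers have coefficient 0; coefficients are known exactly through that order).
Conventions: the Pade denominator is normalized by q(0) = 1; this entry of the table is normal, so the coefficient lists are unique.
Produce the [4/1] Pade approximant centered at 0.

Taylor coefficients needed (read off): a_0 = 32/25, a_1 = -17/8, a_2 = 119/128, a_3 = -833/1536, a_4 = 5831/16384, a_5 = -40817/163840.
Write the denominator as Q(x) = 1 + q1*x. Requiring Q*f - P = O(x^6) with deg P <= 4 kills the coefficients of x^5..x^5 in Q*f:
  x^5: a_5 + q1*a_4 = 0, i.e. -40817/163840 + (5831/16384)*q1 = 0.
Solving this linear system: q1 = 7/10.
The numerator is Q*f truncated at degree 4: P0 = a_0 = 32/25; P1 = a_1 + q1*a_0 = -1229/1000; P2 = a_2 + q1*a_1 = -357/640; P3 = a_3 + q1*a_2 = 833/7680; P4 = a_4 + q1*a_3 = -5831/245760.

The Pade approximant has numerator coefficients [32/25, -1229/1000, -357/640, 833/7680, -5831/245760]; denominator coefficients [1, 7/10].


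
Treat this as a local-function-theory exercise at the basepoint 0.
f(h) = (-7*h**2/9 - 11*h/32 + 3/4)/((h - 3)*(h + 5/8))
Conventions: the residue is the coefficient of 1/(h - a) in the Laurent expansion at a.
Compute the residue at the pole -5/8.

The residue is -1523/8352.

At the order-1 pole -5/8 set g(h) = (h - (-5/8))*f(h) = (-7*h**2/9 - 11*h/32 + 3/4)/(h - 3).
Simple pole: residue = g(a) at a = -5/8, which is -1523/8352.


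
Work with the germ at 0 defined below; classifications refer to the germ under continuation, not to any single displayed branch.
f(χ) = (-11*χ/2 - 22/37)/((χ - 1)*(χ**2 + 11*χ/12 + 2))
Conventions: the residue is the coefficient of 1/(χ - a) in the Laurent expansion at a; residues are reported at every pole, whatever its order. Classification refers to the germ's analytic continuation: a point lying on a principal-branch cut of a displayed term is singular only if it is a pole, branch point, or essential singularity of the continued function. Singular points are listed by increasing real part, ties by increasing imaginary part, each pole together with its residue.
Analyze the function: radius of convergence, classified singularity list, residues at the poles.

Radius of convergence at 0: 1.
At (-11/24) - ((1/24)*sqrt(1031))*i: a pole of order 1; residue (1353/1739) - ((67419/1792909)*sqrt(1031))*i.
At (-11/24) + ((1/24)*sqrt(1031))*i: a pole of order 1; residue (1353/1739) + ((67419/1792909)*sqrt(1031))*i.
At 1: a pole of order 1; residue -2706/1739.


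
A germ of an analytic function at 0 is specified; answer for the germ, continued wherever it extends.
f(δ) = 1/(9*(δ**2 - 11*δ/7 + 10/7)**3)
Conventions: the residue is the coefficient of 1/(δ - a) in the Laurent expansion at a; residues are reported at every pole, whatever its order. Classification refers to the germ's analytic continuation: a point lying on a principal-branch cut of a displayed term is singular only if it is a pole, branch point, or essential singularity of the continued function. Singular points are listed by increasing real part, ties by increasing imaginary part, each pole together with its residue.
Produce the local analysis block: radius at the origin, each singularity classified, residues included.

Radius of convergence at 0: (1/7)*sqrt(70).
At (11/14) - ((1/14)*sqrt(159))*i: a pole of order 3; residue ((33614/12059037)*sqrt(159))*i.
At (11/14) + ((1/14)*sqrt(159))*i: a pole of order 3; residue -((33614/12059037)*sqrt(159))*i.

Denominator factor (δ**2 - 11*δ/7 + 10/7)^3: discriminant -159/49, complex-conjugate roots (11/14) + ((1/14)*sqrt(159))*i and (11/14) - ((1/14)*sqrt(159))*i; poles of order 3, moduli (1/7)*sqrt(70) and (1/7)*sqrt(70).
The radius of convergence is the smallest modulus among the singular points: (1/7)*sqrt(70).
The factor δ**2 - 11*δ/7 + 10/7 splits as (δ - a)(δ - a') with a = (11/14) - ((1/14)*sqrt(159))*i, a' = (11/14) + ((1/14)*sqrt(159))*i. At the order-3 pole a set g(δ) = (δ - a)^3*f(δ) = [1/9] / (δ - a')^3.
Order-3 pole: residue = g''(a)/2; g''((11/14) - ((1/14)*sqrt(159))*i) = ((67228/12059037)*sqrt(159))*i, so the residue is ((33614/12059037)*sqrt(159))*i.
The factor δ**2 - 11*δ/7 + 10/7 splits as (δ - a)(δ - a') with a = (11/14) + ((1/14)*sqrt(159))*i, a' = (11/14) - ((1/14)*sqrt(159))*i. At the order-3 pole a set g(δ) = (δ - a)^3*f(δ) = [1/9] / (δ - a')^3.
Order-3 pole: residue = g''(a)/2; g''((11/14) + ((1/14)*sqrt(159))*i) = -((67228/12059037)*sqrt(159))*i, so the residue is -((33614/12059037)*sqrt(159))*i.
List the singular points by increasing real part (a conjugate pair: the negative imaginary part first).


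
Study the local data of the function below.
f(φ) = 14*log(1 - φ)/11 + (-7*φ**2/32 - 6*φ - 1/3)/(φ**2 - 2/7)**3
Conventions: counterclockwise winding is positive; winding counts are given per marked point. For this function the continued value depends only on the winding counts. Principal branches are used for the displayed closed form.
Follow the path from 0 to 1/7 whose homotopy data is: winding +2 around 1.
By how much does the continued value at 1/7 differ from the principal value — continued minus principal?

Continued minus principal equals (56/11)*pi*i.

The rational part is single-valued and drops out of the difference; each branch term changes only by its own monodromy.
(14/11)*log(1 - φ/(1)): each positive loop around 1 adds 2*pi*i to the log, so winding +2 contributes (14/11)*(2)*2*pi*i = (56/11)*pi*i.
Summing the contributions at φ = 1/7 gives (56/11)*pi*i.


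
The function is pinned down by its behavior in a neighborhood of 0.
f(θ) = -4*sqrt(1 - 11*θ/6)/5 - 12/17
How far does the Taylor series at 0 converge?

The radius of convergence is 6/11.

Branch term (-4/5)*sqrt(1 - θ/(6/11)): its argument vanishes at θ = 6/11, a square-root branch point, modulus 6/11.
The radius of convergence is the smallest modulus among the singular points: 6/11.


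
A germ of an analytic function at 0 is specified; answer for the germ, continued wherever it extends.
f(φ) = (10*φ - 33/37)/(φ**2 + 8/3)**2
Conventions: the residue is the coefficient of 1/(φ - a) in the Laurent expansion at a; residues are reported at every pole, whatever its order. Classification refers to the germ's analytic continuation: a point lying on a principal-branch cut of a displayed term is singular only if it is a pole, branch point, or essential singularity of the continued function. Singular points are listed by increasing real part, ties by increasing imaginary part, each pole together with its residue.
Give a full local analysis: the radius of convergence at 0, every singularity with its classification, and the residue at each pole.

Denominator factor (φ**2 + 8/3)^2: discriminant -32/3, complex-conjugate roots ((2/3)*sqrt(6))*i and -((2/3)*sqrt(6))*i; poles of order 2, moduli (2/3)*sqrt(6) and (2/3)*sqrt(6).
The radius of convergence is the smallest modulus among the singular points: (2/3)*sqrt(6).
The factor φ**2 + 8/3 splits as (φ - a)(φ - a') with a = -((2/3)*sqrt(6))*i, a' = ((2/3)*sqrt(6))*i. At the order-2 pole a set g(φ) = (φ - a)^2*f(φ) = [10*φ - 33/37] / (φ - a')^2.
Order-2 pole: residue = g'(a); g'(-((2/3)*sqrt(6))*i) = -((99/4736)*sqrt(6))*i, so the residue is -((99/4736)*sqrt(6))*i.
The factor φ**2 + 8/3 splits as (φ - a)(φ - a') with a = ((2/3)*sqrt(6))*i, a' = -((2/3)*sqrt(6))*i. At the order-2 pole a set g(φ) = (φ - a)^2*f(φ) = [10*φ - 33/37] / (φ - a')^2.
Order-2 pole: residue = g'(a); g'(((2/3)*sqrt(6))*i) = ((99/4736)*sqrt(6))*i, so the residue is ((99/4736)*sqrt(6))*i.
List the singular points by increasing real part (a conjugate pair: the negative imaginary part first).

Radius of convergence at 0: (2/3)*sqrt(6).
At -((2/3)*sqrt(6))*i: a pole of order 2; residue -((99/4736)*sqrt(6))*i.
At ((2/3)*sqrt(6))*i: a pole of order 2; residue ((99/4736)*sqrt(6))*i.


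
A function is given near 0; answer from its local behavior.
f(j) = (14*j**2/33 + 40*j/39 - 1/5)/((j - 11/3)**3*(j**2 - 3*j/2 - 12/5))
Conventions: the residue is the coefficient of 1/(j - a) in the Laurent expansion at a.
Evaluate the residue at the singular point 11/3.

At the order-3 pole 11/3 set g(j) = (j - (11/3))^3*f(j) = (14*j**2/33 + 40*j/39 - 1/5)/(j**2 - 3*j/2 - 12/5).
Order-3 pole: residue = g''(a)/2; g''(11/3) = 29841522300/17767964357, so the residue is 14920761150/17767964357.

The residue is 14920761150/17767964357.


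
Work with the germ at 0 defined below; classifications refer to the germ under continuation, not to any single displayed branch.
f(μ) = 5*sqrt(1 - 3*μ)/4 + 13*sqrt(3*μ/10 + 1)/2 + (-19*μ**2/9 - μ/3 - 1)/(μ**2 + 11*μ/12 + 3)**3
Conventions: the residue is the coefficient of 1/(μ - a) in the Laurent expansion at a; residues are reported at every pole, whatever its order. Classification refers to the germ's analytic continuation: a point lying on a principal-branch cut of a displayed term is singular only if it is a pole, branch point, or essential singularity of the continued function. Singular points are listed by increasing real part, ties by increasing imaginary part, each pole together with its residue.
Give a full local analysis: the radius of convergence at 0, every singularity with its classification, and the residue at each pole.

Radius of convergence at 0: 1/3.
At -10/3: an algebraic (square-root) branch point.
At (-11/24) - ((1/24)*sqrt(1607))*i: a pole of order 3; residue -((4858176/4149995543)*sqrt(1607))*i.
At (-11/24) + ((1/24)*sqrt(1607))*i: a pole of order 3; residue ((4858176/4149995543)*sqrt(1607))*i.
At 1/3: an algebraic (square-root) branch point.


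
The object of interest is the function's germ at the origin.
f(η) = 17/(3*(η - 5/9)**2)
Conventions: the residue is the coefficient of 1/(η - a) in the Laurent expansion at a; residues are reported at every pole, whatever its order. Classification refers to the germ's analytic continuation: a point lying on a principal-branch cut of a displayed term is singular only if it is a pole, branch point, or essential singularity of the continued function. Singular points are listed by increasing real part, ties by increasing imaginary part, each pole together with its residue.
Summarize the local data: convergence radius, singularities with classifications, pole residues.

Radius of convergence at 0: 5/9.
At 5/9: a pole of order 2; residue 0.

Denominator factor (η - 5/9)^2: pole of order 2 at 5/9, modulus 5/9.
The radius of convergence is the smallest modulus among the singular points: 5/9.
At the order-2 pole 5/9 set g(η) = (η - (5/9))^2*f(η) = 17/3.
Order-2 pole: residue = g'(a); g'(5/9) = 0, so the residue is 0.


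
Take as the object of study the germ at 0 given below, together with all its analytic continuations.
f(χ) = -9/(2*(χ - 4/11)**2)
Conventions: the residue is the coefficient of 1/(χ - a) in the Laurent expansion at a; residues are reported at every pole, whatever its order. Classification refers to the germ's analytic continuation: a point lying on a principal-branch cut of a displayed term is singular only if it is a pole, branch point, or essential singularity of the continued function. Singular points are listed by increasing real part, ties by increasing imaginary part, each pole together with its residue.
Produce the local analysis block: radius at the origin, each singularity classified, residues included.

Radius of convergence at 0: 4/11.
At 4/11: a pole of order 2; residue 0.

Denominator factor (χ - 4/11)^2: pole of order 2 at 4/11, modulus 4/11.
The radius of convergence is the smallest modulus among the singular points: 4/11.
At the order-2 pole 4/11 set g(χ) = (χ - (4/11))^2*f(χ) = -9/2.
Order-2 pole: residue = g'(a); g'(4/11) = 0, so the residue is 0.


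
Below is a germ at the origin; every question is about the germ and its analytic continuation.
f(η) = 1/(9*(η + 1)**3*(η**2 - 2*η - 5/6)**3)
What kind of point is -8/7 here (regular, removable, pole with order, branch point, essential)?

Denominator factors: η + 1 = -1/7 at η = -8/7; η**2 - 2*η - 5/6 = 811/294 at η = -8/7 — none vanishes.
So the germ continues analytically to -8/7.

The point is a regular point.


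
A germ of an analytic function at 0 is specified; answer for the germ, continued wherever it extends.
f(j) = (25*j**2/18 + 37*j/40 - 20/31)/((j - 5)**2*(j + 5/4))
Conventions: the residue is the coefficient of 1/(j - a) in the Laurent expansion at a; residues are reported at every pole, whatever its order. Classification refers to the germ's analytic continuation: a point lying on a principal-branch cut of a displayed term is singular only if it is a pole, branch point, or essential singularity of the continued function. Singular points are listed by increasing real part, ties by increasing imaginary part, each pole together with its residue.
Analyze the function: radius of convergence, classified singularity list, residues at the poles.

Radius of convergence at 0: 5/4.
At -5/4: a pole of order 1; residue 1646/174375.
At 5: a pole of order 2; residue 160361/116250.

Denominator factor (j + 5/4): pole of order 1 at -5/4, modulus 5/4.
Denominator factor (j - 5)^2: pole of order 2 at 5, modulus 5.
The radius of convergence is the smallest modulus among the singular points: 5/4.
At the order-1 pole -5/4 set g(j) = (j - (-5/4))*f(j) = (25*j**2/18 + 37*j/40 - 20/31)/(j - 5)**2.
Simple pole: residue = g(a) at a = -5/4, which is 1646/174375.
At the order-2 pole 5 set g(j) = (j - (5))^2*f(j) = (25*j**2/18 + 37*j/40 - 20/31)/(j + 5/4).
Order-2 pole: residue = g'(a); g'(5) = 160361/116250, so the residue is 160361/116250.
List the singular points by increasing real part (a conjugate pair: the negative imaginary part first).


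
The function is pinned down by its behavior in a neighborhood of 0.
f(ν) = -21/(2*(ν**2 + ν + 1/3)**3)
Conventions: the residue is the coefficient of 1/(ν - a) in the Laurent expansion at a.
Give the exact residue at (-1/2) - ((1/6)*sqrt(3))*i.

The factor ν**2 + ν + 1/3 splits as (ν - a)(ν - a') with a = (-1/2) - ((1/6)*sqrt(3))*i, a' = (-1/2) + ((1/6)*sqrt(3))*i. At the order-3 pole a set g(ν) = (ν - a)^3*f(ν) = [-21/2] / (ν - a')^3.
Order-3 pole: residue = g''(a)/2; g''((-1/2) - ((1/6)*sqrt(3))*i) = -((1134)*sqrt(3))*i, so the residue is -((567)*sqrt(3))*i.

The residue is -((567)*sqrt(3))*i.


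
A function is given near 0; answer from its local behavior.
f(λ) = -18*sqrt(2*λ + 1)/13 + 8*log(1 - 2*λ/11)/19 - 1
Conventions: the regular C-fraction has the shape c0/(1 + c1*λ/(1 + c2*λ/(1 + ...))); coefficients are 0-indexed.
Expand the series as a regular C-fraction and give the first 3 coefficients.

The regular C-fraction coefficients are [-31/13, -3970/6479, 27825387/25721630].

Taylor coefficients (expand at 0): a_0 = -31/13, a_1 = -3970/2717, a_2 = 20483/29887.
c0 = a_0 = -31/13. Peel one level at a time: if S = 1 + c*λ/S' with S'(0) = 1, then c is the λ-coefficient of S and S' = c*λ/(S - 1).
S_1 = c0/f = 1 + (-3970/6479)*λ + (27825387/41977441)*λ^2 + ...; c1 = -3970/6479.
S_2 = c1*λ/(S_1 - 1) = 1 + (27825387/25721630)*λ + ...; c2 = 27825387/25721630.


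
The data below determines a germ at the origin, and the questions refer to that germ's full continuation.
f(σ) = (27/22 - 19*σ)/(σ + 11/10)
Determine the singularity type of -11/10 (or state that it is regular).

The denominator factor σ + 11/10 vanishes at -11/10 and appears to the power 1; the numerator there equals 1217/55, nonzero, and no other factor vanishes.
Hence a pole whose order is the multiplicity, 1.

The point is a pole of order 1.


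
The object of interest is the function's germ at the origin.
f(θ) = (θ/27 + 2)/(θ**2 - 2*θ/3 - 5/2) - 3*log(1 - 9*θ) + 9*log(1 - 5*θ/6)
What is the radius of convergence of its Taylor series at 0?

The radius of convergence is 1/9.

Denominator factor (θ**2 - 2*θ/3 - 5/2): discriminant 94/9, real irrational roots 1/3 + (1/6)*sqrt(94) and 1/3 - (1/6)*sqrt(94); poles of order 1, moduli 1/3 + (1/6)*sqrt(94) and -1/3 + (1/6)*sqrt(94).
Branch term (9)*log(1 - θ/(6/5)): its argument vanishes at θ = 6/5, a logarithmic branch point, modulus 6/5.
Branch term (-3)*log(1 - θ/(1/9)): its argument vanishes at θ = 1/9, a logarithmic branch point, modulus 1/9.
The radius of convergence is the smallest modulus among the singular points: 1/9.


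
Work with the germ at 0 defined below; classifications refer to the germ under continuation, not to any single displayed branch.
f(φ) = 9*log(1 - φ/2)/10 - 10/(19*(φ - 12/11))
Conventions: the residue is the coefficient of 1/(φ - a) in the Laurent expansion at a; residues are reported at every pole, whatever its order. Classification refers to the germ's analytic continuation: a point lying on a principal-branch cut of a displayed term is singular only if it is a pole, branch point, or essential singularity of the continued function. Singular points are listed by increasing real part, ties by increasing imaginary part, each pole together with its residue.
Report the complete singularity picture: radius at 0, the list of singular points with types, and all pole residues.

Denominator factor (φ - 12/11): pole of order 1 at 12/11, modulus 12/11.
Branch term (9/10)*log(1 - φ/(2)): its argument vanishes at φ = 2, a logarithmic branch point, modulus 2.
The radius of convergence is the smallest modulus among the singular points: 12/11.
The branch term is analytic at 12/11 and contributes nothing to the residue; only the rational part matters.
At the order-1 pole 12/11 set g(φ) = (φ - (12/11))*(rational part) = -10/19.
Simple pole: residue = g(a) at a = 12/11, which is -10/19.
List the singular points by increasing real part (a conjugate pair: the negative imaginary part first).

Radius of convergence at 0: 12/11.
At 12/11: a pole of order 1; residue -10/19.
At 2: a logarithmic branch point.


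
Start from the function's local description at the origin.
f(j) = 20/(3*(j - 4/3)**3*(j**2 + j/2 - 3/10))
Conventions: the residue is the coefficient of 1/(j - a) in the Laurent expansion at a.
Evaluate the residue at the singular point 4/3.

The residue is 38313000/7189057.

At the order-3 pole 4/3 set g(j) = (j - (4/3))^3*f(j) = 20/(3*(j**2 + j/2 - 3/10)).
Order-3 pole: residue = g''(a)/2; g''(4/3) = 76626000/7189057, so the residue is 38313000/7189057.


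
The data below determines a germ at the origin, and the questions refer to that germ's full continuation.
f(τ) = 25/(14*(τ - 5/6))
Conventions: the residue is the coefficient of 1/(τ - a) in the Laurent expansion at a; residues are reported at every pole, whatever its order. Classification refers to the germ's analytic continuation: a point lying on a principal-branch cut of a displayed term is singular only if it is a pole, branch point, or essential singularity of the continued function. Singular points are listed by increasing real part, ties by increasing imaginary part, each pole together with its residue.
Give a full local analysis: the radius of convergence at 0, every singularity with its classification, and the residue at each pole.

Denominator factor (τ - 5/6): pole of order 1 at 5/6, modulus 5/6.
The radius of convergence is the smallest modulus among the singular points: 5/6.
At the order-1 pole 5/6 set g(τ) = (τ - (5/6))*f(τ) = 25/14.
Simple pole: residue = g(a) at a = 5/6, which is 25/14.

Radius of convergence at 0: 5/6.
At 5/6: a pole of order 1; residue 25/14.


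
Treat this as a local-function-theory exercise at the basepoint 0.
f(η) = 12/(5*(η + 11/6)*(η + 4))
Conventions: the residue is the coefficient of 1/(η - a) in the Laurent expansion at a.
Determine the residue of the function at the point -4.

The residue is -72/65.

At the order-1 pole -4 set g(η) = (η - (-4))*f(η) = 12/(5*(η + 11/6)).
Simple pole: residue = g(a) at a = -4, which is -72/65.


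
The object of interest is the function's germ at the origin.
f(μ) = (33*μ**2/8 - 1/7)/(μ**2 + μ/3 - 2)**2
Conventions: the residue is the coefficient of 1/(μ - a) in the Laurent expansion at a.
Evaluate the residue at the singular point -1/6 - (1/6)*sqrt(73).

The factor μ**2 + μ/3 - 2 splits as (μ - a)(μ - a') with a = -1/6 - (1/6)*sqrt(73), a' = -1/6 + (1/6)*sqrt(73). At the order-2 pole a set g(μ) = (μ - a)^2*f(μ) = [33*μ**2/8 - 1/7] / (μ - a')^2.
Order-2 pole: residue = g'(a); g'(-1/6 - (1/6)*sqrt(73)) = -(6345/74606)*sqrt(73), so the residue is -(6345/74606)*sqrt(73).

The residue is -(6345/74606)*sqrt(73).


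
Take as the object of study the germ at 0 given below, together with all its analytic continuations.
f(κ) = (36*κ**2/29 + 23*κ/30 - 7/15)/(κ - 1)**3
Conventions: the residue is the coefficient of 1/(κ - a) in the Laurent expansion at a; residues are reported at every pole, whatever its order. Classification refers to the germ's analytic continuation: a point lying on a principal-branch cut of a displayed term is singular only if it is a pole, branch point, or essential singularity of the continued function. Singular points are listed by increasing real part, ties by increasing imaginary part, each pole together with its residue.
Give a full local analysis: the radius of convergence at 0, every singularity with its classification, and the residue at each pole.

Radius of convergence at 0: 1.
At 1: a pole of order 3; residue 36/29.

Denominator factor (κ - 1)^3: pole of order 3 at 1, modulus 1.
The radius of convergence is the smallest modulus among the singular points: 1.
At the order-3 pole 1 set g(κ) = (κ - (1))^3*f(κ) = 36*κ**2/29 + 23*κ/30 - 7/15.
Order-3 pole: residue = g''(a)/2; g''(1) = 72/29, so the residue is 36/29.


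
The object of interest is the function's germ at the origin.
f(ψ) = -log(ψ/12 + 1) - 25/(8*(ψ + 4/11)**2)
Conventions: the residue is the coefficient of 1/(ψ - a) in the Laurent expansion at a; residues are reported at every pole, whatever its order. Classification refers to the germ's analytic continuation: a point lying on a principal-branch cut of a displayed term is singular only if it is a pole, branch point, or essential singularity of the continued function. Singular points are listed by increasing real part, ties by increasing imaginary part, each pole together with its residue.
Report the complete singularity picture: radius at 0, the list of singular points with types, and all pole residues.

Radius of convergence at 0: 4/11.
At -12: a logarithmic branch point.
At -4/11: a pole of order 2; residue 0.

Denominator factor (ψ + 4/11)^2: pole of order 2 at -4/11, modulus 4/11.
Branch term (-1)*log(1 - ψ/(-12)): its argument vanishes at ψ = -12, a logarithmic branch point, modulus 12.
The radius of convergence is the smallest modulus among the singular points: 4/11.
The branch term is analytic at -4/11 and contributes nothing to the residue; only the rational part matters.
At the order-2 pole -4/11 set g(ψ) = (ψ - (-4/11))^2*(rational part) = -25/8.
Order-2 pole: residue = g'(a); g'(-4/11) = 0, so the residue is 0.
List the singular points by increasing real part (a conjugate pair: the negative imaginary part first).
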